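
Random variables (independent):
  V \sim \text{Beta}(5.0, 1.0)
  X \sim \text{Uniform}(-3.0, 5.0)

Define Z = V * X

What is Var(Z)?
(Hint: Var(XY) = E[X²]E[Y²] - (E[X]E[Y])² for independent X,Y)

Var(XY) = E[X²]E[Y²] - (E[X]E[Y])²
E[V] = 0.83333333, Var(V) = 0.01984127
E[X] = 1, Var(X) = 5.3333333
E[V²] = 0.01984127 + 0.83333333² = 0.71428571
E[X²] = 5.3333333 + 1² = 6.3333333
Var(Z) = 0.71428571*6.3333333 - (0.83333333*1)²
= 4.5238095 - 0.69444444 = 3.8293651

3.8293651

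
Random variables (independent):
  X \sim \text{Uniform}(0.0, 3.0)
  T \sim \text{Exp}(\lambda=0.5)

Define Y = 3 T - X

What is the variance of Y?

For independent RVs: Var(aX + bY) = a²Var(X) + b²Var(Y)
Var(X) = 0.75
Var(T) = 4
Var(Y) = (-1)²*0.75 + 3²*4
= 1*0.75 + 9*4 = 36.75

36.75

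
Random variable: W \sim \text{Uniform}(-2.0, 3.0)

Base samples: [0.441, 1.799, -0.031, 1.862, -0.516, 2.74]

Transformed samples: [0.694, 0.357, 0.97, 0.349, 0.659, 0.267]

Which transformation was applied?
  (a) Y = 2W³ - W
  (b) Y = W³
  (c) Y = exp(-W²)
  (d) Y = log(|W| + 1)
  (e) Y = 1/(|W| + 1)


Checking option (e) Y = 1/(|W| + 1):
  W = 0.441 -> Y = 0.694 ✓
  W = 1.799 -> Y = 0.357 ✓
  W = -0.031 -> Y = 0.97 ✓
All samples match this transformation.

(e) 1/(|W| + 1)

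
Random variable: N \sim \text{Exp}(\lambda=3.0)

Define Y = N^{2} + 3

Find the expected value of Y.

E[Y] = 1*E[N²] + 3
E[N] = 0.33333333
E[N²] = Var(N) + (E[N])² = 0.11111111 + 0.11111111 = 0.22222222
E[Y] = 1*0.22222222 + 3 = 3.2222222

3.2222222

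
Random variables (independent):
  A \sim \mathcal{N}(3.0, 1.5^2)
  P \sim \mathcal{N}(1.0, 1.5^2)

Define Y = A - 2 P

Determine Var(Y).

For independent RVs: Var(aX + bY) = a²Var(X) + b²Var(Y)
Var(A) = 2.25
Var(P) = 2.25
Var(Y) = 1²*2.25 + (-2)²*2.25
= 1*2.25 + 4*2.25 = 11.25

11.25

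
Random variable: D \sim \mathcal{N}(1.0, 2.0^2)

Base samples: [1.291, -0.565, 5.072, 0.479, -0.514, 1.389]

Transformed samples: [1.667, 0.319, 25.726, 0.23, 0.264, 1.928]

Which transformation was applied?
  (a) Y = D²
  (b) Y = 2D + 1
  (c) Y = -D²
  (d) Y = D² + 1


Checking option (a) Y = D²:
  D = 1.291 -> Y = 1.667 ✓
  D = -0.565 -> Y = 0.319 ✓
  D = 5.072 -> Y = 25.726 ✓
All samples match this transformation.

(a) D²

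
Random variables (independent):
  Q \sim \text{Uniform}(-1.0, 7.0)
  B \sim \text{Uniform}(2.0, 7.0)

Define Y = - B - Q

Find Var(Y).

For independent RVs: Var(aX + bY) = a²Var(X) + b²Var(Y)
Var(Q) = 5.3333333
Var(B) = 2.0833333
Var(Y) = (-1)²*5.3333333 + (-1)²*2.0833333
= 1*5.3333333 + 1*2.0833333 = 7.4166667

7.4166667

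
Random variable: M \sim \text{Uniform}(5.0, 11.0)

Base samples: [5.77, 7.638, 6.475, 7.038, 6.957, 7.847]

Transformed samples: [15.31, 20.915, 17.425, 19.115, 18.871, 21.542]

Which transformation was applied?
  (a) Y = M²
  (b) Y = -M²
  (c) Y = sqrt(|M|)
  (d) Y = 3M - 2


Checking option (d) Y = 3M - 2:
  M = 5.77 -> Y = 15.31 ✓
  M = 7.638 -> Y = 20.915 ✓
  M = 6.475 -> Y = 17.425 ✓
All samples match this transformation.

(d) 3M - 2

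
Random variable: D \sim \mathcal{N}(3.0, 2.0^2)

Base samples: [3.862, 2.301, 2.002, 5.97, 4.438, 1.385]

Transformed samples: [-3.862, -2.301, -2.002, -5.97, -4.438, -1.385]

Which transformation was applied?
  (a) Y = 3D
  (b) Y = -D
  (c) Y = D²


Checking option (b) Y = -D:
  D = 3.862 -> Y = -3.862 ✓
  D = 2.301 -> Y = -2.301 ✓
  D = 2.002 -> Y = -2.002 ✓
All samples match this transformation.

(b) -D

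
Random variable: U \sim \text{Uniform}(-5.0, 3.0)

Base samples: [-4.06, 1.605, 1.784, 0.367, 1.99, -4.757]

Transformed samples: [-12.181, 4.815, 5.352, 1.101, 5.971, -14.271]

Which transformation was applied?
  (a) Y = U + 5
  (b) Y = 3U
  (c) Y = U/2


Checking option (b) Y = 3U:
  U = -4.06 -> Y = -12.181 ✓
  U = 1.605 -> Y = 4.815 ✓
  U = 1.784 -> Y = 5.352 ✓
All samples match this transformation.

(b) 3U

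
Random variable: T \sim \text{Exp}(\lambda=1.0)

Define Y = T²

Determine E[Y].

Using E[X²] = Var(X) + (E[X])²:
E[T] = 1
Var(T) = 1/1.0^2 = 1
E[T²] = 1 + 1² = 1 + 1 = 2

2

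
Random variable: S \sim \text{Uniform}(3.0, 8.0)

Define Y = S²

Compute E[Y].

E[S²] = Var(S) + (E[S])² = 2.0833333 + 30.25 = 32.333333

32.333333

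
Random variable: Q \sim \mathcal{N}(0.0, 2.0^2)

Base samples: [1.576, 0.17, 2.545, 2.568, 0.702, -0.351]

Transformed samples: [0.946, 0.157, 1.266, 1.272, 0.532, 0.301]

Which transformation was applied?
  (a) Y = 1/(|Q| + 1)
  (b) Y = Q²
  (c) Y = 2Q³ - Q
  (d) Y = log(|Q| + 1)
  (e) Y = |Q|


Checking option (d) Y = log(|Q| + 1):
  Q = 1.576 -> Y = 0.946 ✓
  Q = 0.17 -> Y = 0.157 ✓
  Q = 2.545 -> Y = 1.266 ✓
All samples match this transformation.

(d) log(|Q| + 1)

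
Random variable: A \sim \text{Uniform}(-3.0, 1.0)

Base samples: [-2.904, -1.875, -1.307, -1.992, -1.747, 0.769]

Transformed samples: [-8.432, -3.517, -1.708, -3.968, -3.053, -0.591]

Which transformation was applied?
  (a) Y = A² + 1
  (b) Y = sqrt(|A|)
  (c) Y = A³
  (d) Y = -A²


Checking option (d) Y = -A²:
  A = -2.904 -> Y = -8.432 ✓
  A = -1.875 -> Y = -3.517 ✓
  A = -1.307 -> Y = -1.708 ✓
All samples match this transformation.

(d) -A²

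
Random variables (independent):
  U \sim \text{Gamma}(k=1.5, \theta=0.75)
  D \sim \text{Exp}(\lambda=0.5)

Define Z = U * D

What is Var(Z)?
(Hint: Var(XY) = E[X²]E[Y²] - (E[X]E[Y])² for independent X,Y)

Var(XY) = E[X²]E[Y²] - (E[X]E[Y])²
E[U] = 1.125, Var(U) = 0.84375
E[D] = 2, Var(D) = 4
E[U²] = 0.84375 + 1.125² = 2.109375
E[D²] = 4 + 2² = 8
Var(Z) = 2.109375*8 - (1.125*2)²
= 16.875 - 5.0625 = 11.8125

11.8125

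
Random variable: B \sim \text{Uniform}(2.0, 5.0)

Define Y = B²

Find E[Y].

E[B²] = Var(B) + (E[B])² = 0.75 + 12.25 = 13

13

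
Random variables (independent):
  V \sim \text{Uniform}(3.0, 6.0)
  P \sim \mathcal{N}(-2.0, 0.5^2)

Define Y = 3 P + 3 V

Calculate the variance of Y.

For independent RVs: Var(aX + bY) = a²Var(X) + b²Var(Y)
Var(V) = 0.75
Var(P) = 0.25
Var(Y) = 3²*0.75 + 3²*0.25
= 9*0.75 + 9*0.25 = 9

9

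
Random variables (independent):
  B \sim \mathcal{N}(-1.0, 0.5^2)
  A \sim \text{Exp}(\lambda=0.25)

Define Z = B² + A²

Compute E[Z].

E[Z] = E[B²] + E[A²]
E[B²] = Var(B) + E[B]² = 0.25 + 1 = 1.25
E[A²] = Var(A) + E[A]² = 16 + 16 = 32
E[Z] = 1.25 + 32 = 33.25

33.25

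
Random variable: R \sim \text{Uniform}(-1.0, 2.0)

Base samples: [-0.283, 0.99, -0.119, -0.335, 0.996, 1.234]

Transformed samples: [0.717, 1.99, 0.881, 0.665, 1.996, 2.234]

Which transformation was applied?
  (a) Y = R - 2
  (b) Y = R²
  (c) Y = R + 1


Checking option (c) Y = R + 1:
  R = -0.283 -> Y = 0.717 ✓
  R = 0.99 -> Y = 1.99 ✓
  R = -0.119 -> Y = 0.881 ✓
All samples match this transformation.

(c) R + 1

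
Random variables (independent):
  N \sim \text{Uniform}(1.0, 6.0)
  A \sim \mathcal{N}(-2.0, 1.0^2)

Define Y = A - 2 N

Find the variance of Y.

For independent RVs: Var(aX + bY) = a²Var(X) + b²Var(Y)
Var(N) = 2.0833333
Var(A) = 1
Var(Y) = (-2)²*2.0833333 + 1²*1
= 4*2.0833333 + 1*1 = 9.3333333

9.3333333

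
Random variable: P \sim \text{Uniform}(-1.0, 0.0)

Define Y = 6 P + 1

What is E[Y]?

For Y = 6P + 1:
E[Y] = 6 * E[P] + 1
E[P] = (-1 + 0)/2 = -0.5
E[Y] = 6 * (-0.5) + 1 = -2

-2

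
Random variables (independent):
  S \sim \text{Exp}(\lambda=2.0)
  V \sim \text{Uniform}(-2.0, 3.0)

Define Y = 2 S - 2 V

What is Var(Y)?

For independent RVs: Var(aX + bY) = a²Var(X) + b²Var(Y)
Var(S) = 0.25
Var(V) = 2.0833333
Var(Y) = 2²*0.25 + (-2)²*2.0833333
= 4*0.25 + 4*2.0833333 = 9.3333333

9.3333333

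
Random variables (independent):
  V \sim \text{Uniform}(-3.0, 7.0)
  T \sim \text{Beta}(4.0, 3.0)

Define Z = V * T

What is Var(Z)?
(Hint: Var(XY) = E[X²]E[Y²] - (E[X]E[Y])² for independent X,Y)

Var(XY) = E[X²]E[Y²] - (E[X]E[Y])²
E[V] = 2, Var(V) = 8.3333333
E[T] = 0.57142857, Var(T) = 0.030612245
E[V²] = 8.3333333 + 2² = 12.333333
E[T²] = 0.030612245 + 0.57142857² = 0.35714286
Var(Z) = 12.333333*0.35714286 - (2*0.57142857)²
= 4.4047619 - 1.3061224 = 3.0986395

3.0986395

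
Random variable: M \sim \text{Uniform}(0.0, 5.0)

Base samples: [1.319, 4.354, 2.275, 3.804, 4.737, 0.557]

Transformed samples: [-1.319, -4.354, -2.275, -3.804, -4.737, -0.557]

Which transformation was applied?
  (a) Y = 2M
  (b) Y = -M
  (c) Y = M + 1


Checking option (b) Y = -M:
  M = 1.319 -> Y = -1.319 ✓
  M = 4.354 -> Y = -4.354 ✓
  M = 2.275 -> Y = -2.275 ✓
All samples match this transformation.

(b) -M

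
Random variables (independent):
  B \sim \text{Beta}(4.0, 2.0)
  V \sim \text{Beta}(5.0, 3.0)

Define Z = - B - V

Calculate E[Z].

E[Z] = -1*E[B] - 1*E[V]
E[B] = 0.66666667
E[V] = 0.625
E[Z] = -1*0.66666667 - 1*0.625 = -1.2916667

-1.2916667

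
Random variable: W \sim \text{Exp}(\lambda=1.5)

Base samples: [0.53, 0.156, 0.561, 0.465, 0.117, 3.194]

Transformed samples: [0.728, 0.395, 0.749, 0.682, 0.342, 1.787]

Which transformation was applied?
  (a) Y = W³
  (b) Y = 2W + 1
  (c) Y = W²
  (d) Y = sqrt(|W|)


Checking option (d) Y = sqrt(|W|):
  W = 0.53 -> Y = 0.728 ✓
  W = 0.156 -> Y = 0.395 ✓
  W = 0.561 -> Y = 0.749 ✓
All samples match this transformation.

(d) sqrt(|W|)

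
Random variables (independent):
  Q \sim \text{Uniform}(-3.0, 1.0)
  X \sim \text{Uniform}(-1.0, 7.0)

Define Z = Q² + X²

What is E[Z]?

E[Z] = E[Q²] + E[X²]
E[Q²] = Var(Q) + E[Q]² = 1.3333333 + 1 = 2.3333333
E[X²] = Var(X) + E[X]² = 5.3333333 + 9 = 14.333333
E[Z] = 2.3333333 + 14.333333 = 16.666667

16.666667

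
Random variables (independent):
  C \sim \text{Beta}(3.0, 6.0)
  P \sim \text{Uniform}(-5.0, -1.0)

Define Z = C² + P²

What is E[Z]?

E[Z] = E[C²] + E[P²]
E[C²] = Var(C) + E[C]² = 0.022222222 + 0.11111111 = 0.13333333
E[P²] = Var(P) + E[P]² = 1.3333333 + 9 = 10.333333
E[Z] = 0.13333333 + 10.333333 = 10.466667

10.466667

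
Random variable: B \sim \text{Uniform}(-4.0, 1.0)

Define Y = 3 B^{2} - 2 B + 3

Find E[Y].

E[Y] = 3*E[B²] - 2*E[B] + 3
E[B] = -1.5
E[B²] = Var(B) + (E[B])² = 2.0833333 + 2.25 = 4.3333333
E[Y] = 3*4.3333333 - 2*(-1.5) + 3 = 19

19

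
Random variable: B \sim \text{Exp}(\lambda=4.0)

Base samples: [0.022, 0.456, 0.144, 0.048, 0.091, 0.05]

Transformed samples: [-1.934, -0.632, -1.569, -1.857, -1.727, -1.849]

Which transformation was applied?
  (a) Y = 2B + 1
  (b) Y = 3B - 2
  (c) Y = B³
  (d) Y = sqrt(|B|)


Checking option (b) Y = 3B - 2:
  B = 0.022 -> Y = -1.934 ✓
  B = 0.456 -> Y = -0.632 ✓
  B = 0.144 -> Y = -1.569 ✓
All samples match this transformation.

(b) 3B - 2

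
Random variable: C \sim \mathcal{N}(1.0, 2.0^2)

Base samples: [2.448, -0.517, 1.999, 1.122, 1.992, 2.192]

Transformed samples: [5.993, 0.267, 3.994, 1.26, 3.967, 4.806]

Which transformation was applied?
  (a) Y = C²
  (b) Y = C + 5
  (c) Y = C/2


Checking option (a) Y = C²:
  C = 2.448 -> Y = 5.993 ✓
  C = -0.517 -> Y = 0.267 ✓
  C = 1.999 -> Y = 3.994 ✓
All samples match this transformation.

(a) C²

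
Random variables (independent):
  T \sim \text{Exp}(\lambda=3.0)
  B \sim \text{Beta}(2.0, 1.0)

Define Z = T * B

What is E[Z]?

For independent RVs: E[XY] = E[X]*E[Y]
E[T] = 0.33333333
E[B] = 0.66666667
E[Z] = 0.33333333 * 0.66666667 = 0.22222222

0.22222222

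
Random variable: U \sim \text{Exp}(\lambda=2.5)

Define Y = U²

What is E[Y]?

E[U²] = Var(U) + (E[U])² = 0.16 + 0.16 = 0.32

0.32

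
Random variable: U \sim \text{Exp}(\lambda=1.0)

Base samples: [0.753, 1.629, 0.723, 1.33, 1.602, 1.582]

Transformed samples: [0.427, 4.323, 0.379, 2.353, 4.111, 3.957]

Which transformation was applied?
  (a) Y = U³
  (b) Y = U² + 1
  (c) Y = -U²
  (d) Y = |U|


Checking option (a) Y = U³:
  U = 0.753 -> Y = 0.427 ✓
  U = 1.629 -> Y = 4.323 ✓
  U = 0.723 -> Y = 0.379 ✓
All samples match this transformation.

(a) U³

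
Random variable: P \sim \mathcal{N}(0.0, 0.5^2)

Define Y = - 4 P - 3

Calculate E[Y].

For Y = -4P - 3:
E[Y] = -4 * E[P] - 3
E[P] = 0.0 = 0
E[Y] = -4 * 0 - 3 = -3

-3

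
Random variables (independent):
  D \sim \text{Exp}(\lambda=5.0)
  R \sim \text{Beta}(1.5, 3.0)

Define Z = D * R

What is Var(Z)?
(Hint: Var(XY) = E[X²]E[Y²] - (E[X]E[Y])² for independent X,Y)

Var(XY) = E[X²]E[Y²] - (E[X]E[Y])²
E[D] = 0.2, Var(D) = 0.04
E[R] = 0.33333333, Var(R) = 0.04040404
E[D²] = 0.04 + 0.2² = 0.08
E[R²] = 0.04040404 + 0.33333333² = 0.15151515
Var(Z) = 0.08*0.15151515 - (0.2*0.33333333)²
= 0.012121212 - 0.0044444444 = 0.0076767677

0.0076767677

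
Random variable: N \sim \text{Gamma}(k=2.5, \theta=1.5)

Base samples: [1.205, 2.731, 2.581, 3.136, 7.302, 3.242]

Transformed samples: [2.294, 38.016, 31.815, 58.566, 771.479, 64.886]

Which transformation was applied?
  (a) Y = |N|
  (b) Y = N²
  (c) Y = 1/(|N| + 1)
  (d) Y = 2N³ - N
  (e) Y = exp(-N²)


Checking option (d) Y = 2N³ - N:
  N = 1.205 -> Y = 2.294 ✓
  N = 2.731 -> Y = 38.016 ✓
  N = 2.581 -> Y = 31.815 ✓
All samples match this transformation.

(d) 2N³ - N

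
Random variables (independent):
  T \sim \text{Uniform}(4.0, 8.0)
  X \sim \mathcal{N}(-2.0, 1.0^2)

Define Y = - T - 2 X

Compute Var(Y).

For independent RVs: Var(aX + bY) = a²Var(X) + b²Var(Y)
Var(T) = 1.3333333
Var(X) = 1
Var(Y) = (-1)²*1.3333333 + (-2)²*1
= 1*1.3333333 + 4*1 = 5.3333333

5.3333333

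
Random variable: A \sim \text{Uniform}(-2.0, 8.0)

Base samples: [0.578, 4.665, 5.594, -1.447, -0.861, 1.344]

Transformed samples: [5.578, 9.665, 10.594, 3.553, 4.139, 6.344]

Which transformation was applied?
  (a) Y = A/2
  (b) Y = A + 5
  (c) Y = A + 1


Checking option (b) Y = A + 5:
  A = 0.578 -> Y = 5.578 ✓
  A = 4.665 -> Y = 9.665 ✓
  A = 5.594 -> Y = 10.594 ✓
All samples match this transformation.

(b) A + 5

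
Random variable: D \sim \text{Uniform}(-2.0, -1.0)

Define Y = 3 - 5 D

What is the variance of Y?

For Y = aD + b: Var(Y) = a² * Var(D)
Var(D) = (-1 + 2)^2/12 = 0.083333333
Var(Y) = (-5)² * 0.083333333 = 25 * 0.083333333 = 2.0833333

2.0833333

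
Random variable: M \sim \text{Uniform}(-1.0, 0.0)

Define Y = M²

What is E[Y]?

E[M²] = Var(M) + (E[M])² = 0.083333333 + 0.25 = 0.33333333

0.33333333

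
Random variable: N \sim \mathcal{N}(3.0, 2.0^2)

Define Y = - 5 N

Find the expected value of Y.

For Y = -5N:
E[Y] = -5 * E[N]
E[N] = 3.0 = 3
E[Y] = -5 * 3 = -15

-15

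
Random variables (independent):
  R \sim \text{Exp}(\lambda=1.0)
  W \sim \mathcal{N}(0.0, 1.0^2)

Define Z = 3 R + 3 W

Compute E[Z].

E[Z] = 3*E[R] + 3*E[W]
E[R] = 1
E[W] = 0
E[Z] = 3*1 + 3*0 = 3

3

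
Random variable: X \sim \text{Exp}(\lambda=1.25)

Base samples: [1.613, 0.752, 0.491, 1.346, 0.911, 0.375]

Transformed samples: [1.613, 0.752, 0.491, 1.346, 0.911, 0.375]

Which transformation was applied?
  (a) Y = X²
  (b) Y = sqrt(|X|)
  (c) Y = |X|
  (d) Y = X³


Checking option (c) Y = |X|:
  X = 1.613 -> Y = 1.613 ✓
  X = 0.752 -> Y = 0.752 ✓
  X = 0.491 -> Y = 0.491 ✓
All samples match this transformation.

(c) |X|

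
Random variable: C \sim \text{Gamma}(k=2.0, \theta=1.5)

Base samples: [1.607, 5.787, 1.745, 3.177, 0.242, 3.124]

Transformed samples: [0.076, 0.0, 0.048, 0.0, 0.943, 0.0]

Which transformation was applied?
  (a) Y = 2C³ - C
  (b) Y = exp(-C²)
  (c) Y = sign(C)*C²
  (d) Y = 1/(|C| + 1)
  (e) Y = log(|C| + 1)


Checking option (b) Y = exp(-C²):
  C = 1.607 -> Y = 0.076 ✓
  C = 5.787 -> Y = 0.0 ✓
  C = 1.745 -> Y = 0.048 ✓
All samples match this transformation.

(b) exp(-C²)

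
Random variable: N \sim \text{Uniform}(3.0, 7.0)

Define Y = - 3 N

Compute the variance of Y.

For Y = aN + b: Var(Y) = a² * Var(N)
Var(N) = (7 - 3)^2/12 = 1.3333333
Var(Y) = (-3)² * 1.3333333 = 9 * 1.3333333 = 12

12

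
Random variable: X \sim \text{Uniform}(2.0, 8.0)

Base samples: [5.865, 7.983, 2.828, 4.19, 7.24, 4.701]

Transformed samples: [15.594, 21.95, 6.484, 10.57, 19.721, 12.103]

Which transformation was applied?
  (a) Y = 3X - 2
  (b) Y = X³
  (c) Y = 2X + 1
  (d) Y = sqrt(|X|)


Checking option (a) Y = 3X - 2:
  X = 5.865 -> Y = 15.594 ✓
  X = 7.983 -> Y = 21.95 ✓
  X = 2.828 -> Y = 6.484 ✓
All samples match this transformation.

(a) 3X - 2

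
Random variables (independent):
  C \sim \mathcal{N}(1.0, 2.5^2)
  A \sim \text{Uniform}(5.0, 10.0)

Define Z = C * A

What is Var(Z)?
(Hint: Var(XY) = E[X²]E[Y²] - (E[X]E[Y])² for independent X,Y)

Var(XY) = E[X²]E[Y²] - (E[X]E[Y])²
E[C] = 1, Var(C) = 6.25
E[A] = 7.5, Var(A) = 2.0833333
E[C²] = 6.25 + 1² = 7.25
E[A²] = 2.0833333 + 7.5² = 58.333333
Var(Z) = 7.25*58.333333 - (1*7.5)²
= 422.91667 - 56.25 = 366.66667

366.66667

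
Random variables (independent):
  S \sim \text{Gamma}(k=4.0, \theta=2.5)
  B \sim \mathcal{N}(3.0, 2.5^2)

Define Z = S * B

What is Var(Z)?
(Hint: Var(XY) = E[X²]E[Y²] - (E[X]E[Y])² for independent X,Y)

Var(XY) = E[X²]E[Y²] - (E[X]E[Y])²
E[S] = 10, Var(S) = 25
E[B] = 3, Var(B) = 6.25
E[S²] = 25 + 10² = 125
E[B²] = 6.25 + 3² = 15.25
Var(Z) = 125*15.25 - (10*3)²
= 1906.25 - 900 = 1006.25

1006.25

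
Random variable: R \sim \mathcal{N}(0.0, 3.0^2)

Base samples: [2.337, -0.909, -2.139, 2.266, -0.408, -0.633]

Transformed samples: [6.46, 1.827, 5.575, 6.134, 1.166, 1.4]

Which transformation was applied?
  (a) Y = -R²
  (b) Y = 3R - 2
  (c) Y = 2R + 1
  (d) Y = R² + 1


Checking option (d) Y = R² + 1:
  R = 2.337 -> Y = 6.46 ✓
  R = -0.909 -> Y = 1.827 ✓
  R = -2.139 -> Y = 5.575 ✓
All samples match this transformation.

(d) R² + 1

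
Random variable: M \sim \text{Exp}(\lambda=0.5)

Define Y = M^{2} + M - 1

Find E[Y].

E[Y] = 1*E[M²] + 1*E[M] - 1
E[M] = 2
E[M²] = Var(M) + (E[M])² = 4 + 4 = 8
E[Y] = 1*8 + 1*2 - 1 = 9

9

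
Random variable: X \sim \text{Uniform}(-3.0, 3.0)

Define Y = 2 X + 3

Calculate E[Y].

For Y = 2X + 3:
E[Y] = 2 * E[X] + 3
E[X] = (-3 + 3)/2 = 0
E[Y] = 2 * 0 + 3 = 3

3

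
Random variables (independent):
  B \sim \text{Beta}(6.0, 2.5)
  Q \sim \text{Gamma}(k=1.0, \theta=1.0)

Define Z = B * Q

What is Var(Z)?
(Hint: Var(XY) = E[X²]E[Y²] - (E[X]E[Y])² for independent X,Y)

Var(XY) = E[X²]E[Y²] - (E[X]E[Y])²
E[B] = 0.70588235, Var(B) = 0.021853943
E[Q] = 1, Var(Q) = 1
E[B²] = 0.021853943 + 0.70588235² = 0.52012384
E[Q²] = 1 + 1² = 2
Var(Z) = 0.52012384*2 - (0.70588235*1)²
= 1.0402477 - 0.4982699 = 0.54197778

0.54197778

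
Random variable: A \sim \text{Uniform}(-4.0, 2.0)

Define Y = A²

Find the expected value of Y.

E[A²] = Var(A) + (E[A])² = 3 + 1 = 4

4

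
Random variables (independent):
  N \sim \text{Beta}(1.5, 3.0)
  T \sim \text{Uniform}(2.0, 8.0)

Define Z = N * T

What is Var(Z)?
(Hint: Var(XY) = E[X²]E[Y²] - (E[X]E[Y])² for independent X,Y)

Var(XY) = E[X²]E[Y²] - (E[X]E[Y])²
E[N] = 0.33333333, Var(N) = 0.04040404
E[T] = 5, Var(T) = 3
E[N²] = 0.04040404 + 0.33333333² = 0.15151515
E[T²] = 3 + 5² = 28
Var(Z) = 0.15151515*28 - (0.33333333*5)²
= 4.2424242 - 2.7777778 = 1.4646465

1.4646465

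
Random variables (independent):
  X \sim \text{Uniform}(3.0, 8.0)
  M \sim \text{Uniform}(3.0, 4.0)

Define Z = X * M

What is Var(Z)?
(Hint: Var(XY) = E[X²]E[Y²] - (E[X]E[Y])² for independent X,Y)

Var(XY) = E[X²]E[Y²] - (E[X]E[Y])²
E[X] = 5.5, Var(X) = 2.0833333
E[M] = 3.5, Var(M) = 0.083333333
E[X²] = 2.0833333 + 5.5² = 32.333333
E[M²] = 0.083333333 + 3.5² = 12.333333
Var(Z) = 32.333333*12.333333 - (5.5*3.5)²
= 398.77778 - 370.5625 = 28.215278

28.215278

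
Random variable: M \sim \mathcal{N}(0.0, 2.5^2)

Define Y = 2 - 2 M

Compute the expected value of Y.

For Y = -2M + 2:
E[Y] = -2 * E[M] + 2
E[M] = 0.0 = 0
E[Y] = -2 * 0 + 2 = 2

2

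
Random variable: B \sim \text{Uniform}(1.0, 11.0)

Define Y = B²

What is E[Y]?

Using E[X²] = Var(X) + (E[X])²:
E[B] = 6
Var(B) = (11 - 1)^2/12 = 8.3333333
E[B²] = 8.3333333 + 6² = 8.3333333 + 36 = 44.333333

44.333333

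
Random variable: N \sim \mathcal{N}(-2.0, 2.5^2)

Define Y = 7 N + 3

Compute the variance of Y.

For Y = aN + b: Var(Y) = a² * Var(N)
Var(N) = 2.5^2 = 6.25
Var(Y) = 7² * 6.25 = 49 * 6.25 = 306.25

306.25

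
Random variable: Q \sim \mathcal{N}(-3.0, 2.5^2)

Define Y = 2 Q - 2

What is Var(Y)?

For Y = aQ + b: Var(Y) = a² * Var(Q)
Var(Q) = 2.5^2 = 6.25
Var(Y) = 2² * 6.25 = 4 * 6.25 = 25

25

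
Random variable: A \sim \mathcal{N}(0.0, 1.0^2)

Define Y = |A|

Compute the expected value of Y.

For X ~ N(0, 1.0²), E[|X|] = sigma * sqrt(2/pi)
= 1.0 * sqrt(2/pi) = 0.79788456

0.79788456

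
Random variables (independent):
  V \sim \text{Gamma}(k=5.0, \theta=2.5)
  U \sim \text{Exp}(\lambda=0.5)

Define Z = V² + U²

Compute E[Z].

E[Z] = E[V²] + E[U²]
E[V²] = Var(V) + E[V]² = 31.25 + 156.25 = 187.5
E[U²] = Var(U) + E[U]² = 4 + 4 = 8
E[Z] = 187.5 + 8 = 195.5

195.5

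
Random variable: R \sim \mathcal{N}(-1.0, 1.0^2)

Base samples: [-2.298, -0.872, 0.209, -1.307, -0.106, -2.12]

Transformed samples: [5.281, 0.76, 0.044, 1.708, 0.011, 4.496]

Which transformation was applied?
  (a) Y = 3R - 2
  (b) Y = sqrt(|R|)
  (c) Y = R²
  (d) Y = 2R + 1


Checking option (c) Y = R²:
  R = -2.298 -> Y = 5.281 ✓
  R = -0.872 -> Y = 0.76 ✓
  R = 0.209 -> Y = 0.044 ✓
All samples match this transformation.

(c) R²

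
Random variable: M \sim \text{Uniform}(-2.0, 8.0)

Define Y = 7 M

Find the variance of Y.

For Y = aM + b: Var(Y) = a² * Var(M)
Var(M) = (8 + 2)^2/12 = 8.3333333
Var(Y) = 7² * 8.3333333 = 49 * 8.3333333 = 408.33333

408.33333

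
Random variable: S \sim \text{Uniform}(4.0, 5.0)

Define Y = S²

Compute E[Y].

E[S²] = Var(S) + (E[S])² = 0.083333333 + 20.25 = 20.333333

20.333333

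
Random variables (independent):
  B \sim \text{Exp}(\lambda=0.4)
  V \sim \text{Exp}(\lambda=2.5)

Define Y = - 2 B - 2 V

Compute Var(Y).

For independent RVs: Var(aX + bY) = a²Var(X) + b²Var(Y)
Var(B) = 6.25
Var(V) = 0.16
Var(Y) = (-2)²*6.25 + (-2)²*0.16
= 4*6.25 + 4*0.16 = 25.64

25.64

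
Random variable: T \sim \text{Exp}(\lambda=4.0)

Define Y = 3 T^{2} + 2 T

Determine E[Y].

E[Y] = 3*E[T²] + 2*E[T]
E[T] = 0.25
E[T²] = Var(T) + (E[T])² = 0.0625 + 0.0625 = 0.125
E[Y] = 3*0.125 + 2*0.25 = 0.875

0.875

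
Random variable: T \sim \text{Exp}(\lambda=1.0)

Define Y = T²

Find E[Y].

E[T²] = Var(T) + (E[T])² = 1 + 1 = 2

2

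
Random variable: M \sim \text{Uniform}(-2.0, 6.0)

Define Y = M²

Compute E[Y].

Using E[X²] = Var(X) + (E[X])²:
E[M] = 2
Var(M) = (6 + 2)^2/12 = 5.3333333
E[M²] = 5.3333333 + 2² = 5.3333333 + 4 = 9.3333333

9.3333333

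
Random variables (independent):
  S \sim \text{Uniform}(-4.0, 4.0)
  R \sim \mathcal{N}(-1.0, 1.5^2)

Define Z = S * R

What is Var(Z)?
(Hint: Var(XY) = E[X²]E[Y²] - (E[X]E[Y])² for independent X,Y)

Var(XY) = E[X²]E[Y²] - (E[X]E[Y])²
E[S] = 0, Var(S) = 5.3333333
E[R] = -1, Var(R) = 2.25
E[S²] = 5.3333333 + 0² = 5.3333333
E[R²] = 2.25 + (-1)² = 3.25
Var(Z) = 5.3333333*3.25 - (0*(-1))²
= 17.333333 - 0 = 17.333333

17.333333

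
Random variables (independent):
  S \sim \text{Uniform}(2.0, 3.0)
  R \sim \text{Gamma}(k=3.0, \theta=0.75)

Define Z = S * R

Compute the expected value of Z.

For independent RVs: E[XY] = E[X]*E[Y]
E[S] = 2.5
E[R] = 2.25
E[Z] = 2.5 * 2.25 = 5.625

5.625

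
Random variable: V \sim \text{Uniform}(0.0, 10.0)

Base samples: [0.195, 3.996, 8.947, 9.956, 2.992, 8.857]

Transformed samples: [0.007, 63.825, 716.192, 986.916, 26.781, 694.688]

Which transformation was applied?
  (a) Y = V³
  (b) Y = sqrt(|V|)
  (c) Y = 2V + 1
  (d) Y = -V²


Checking option (a) Y = V³:
  V = 0.195 -> Y = 0.007 ✓
  V = 3.996 -> Y = 63.825 ✓
  V = 8.947 -> Y = 716.192 ✓
All samples match this transformation.

(a) V³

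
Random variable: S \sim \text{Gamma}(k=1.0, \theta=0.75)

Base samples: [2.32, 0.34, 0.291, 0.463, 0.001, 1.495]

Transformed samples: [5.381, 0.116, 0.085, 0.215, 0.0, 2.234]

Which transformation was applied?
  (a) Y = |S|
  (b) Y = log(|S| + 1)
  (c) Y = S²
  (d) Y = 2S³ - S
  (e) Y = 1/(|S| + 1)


Checking option (c) Y = S²:
  S = 2.32 -> Y = 5.381 ✓
  S = 0.34 -> Y = 0.116 ✓
  S = 0.291 -> Y = 0.085 ✓
All samples match this transformation.

(c) S²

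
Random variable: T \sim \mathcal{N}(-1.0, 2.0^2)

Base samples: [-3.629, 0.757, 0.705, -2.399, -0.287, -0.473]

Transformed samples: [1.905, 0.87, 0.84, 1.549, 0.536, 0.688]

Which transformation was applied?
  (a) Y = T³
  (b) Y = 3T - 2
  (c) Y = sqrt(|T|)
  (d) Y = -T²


Checking option (c) Y = sqrt(|T|):
  T = -3.629 -> Y = 1.905 ✓
  T = 0.757 -> Y = 0.87 ✓
  T = 0.705 -> Y = 0.84 ✓
All samples match this transformation.

(c) sqrt(|T|)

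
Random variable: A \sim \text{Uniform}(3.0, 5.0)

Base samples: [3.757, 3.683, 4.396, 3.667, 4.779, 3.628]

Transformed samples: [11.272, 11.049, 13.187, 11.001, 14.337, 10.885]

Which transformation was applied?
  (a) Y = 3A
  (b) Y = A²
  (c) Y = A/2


Checking option (a) Y = 3A:
  A = 3.757 -> Y = 11.272 ✓
  A = 3.683 -> Y = 11.049 ✓
  A = 4.396 -> Y = 13.187 ✓
All samples match this transformation.

(a) 3A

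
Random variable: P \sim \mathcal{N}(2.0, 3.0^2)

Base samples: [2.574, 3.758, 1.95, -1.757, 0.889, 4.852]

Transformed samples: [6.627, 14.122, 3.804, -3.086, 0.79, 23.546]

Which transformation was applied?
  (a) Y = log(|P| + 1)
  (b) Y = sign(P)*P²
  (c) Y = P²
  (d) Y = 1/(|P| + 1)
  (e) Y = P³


Checking option (b) Y = sign(P)*P²:
  P = 2.574 -> Y = 6.627 ✓
  P = 3.758 -> Y = 14.122 ✓
  P = 1.95 -> Y = 3.804 ✓
All samples match this transformation.

(b) sign(P)*P²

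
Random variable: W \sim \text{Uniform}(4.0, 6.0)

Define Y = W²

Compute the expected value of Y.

E[W²] = Var(W) + (E[W])² = 0.33333333 + 25 = 25.333333

25.333333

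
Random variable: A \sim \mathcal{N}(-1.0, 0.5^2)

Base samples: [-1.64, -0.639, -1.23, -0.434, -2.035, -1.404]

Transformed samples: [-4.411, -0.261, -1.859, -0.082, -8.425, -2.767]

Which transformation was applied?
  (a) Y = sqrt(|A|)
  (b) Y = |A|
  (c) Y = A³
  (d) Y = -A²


Checking option (c) Y = A³:
  A = -1.64 -> Y = -4.411 ✓
  A = -0.639 -> Y = -0.261 ✓
  A = -1.23 -> Y = -1.859 ✓
All samples match this transformation.

(c) A³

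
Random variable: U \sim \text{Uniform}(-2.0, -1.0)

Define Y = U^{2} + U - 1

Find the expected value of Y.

E[Y] = 1*E[U²] + 1*E[U] - 1
E[U] = -1.5
E[U²] = Var(U) + (E[U])² = 0.083333333 + 2.25 = 2.3333333
E[Y] = 1*2.3333333 + 1*(-1.5) - 1 = -0.16666667

-0.16666667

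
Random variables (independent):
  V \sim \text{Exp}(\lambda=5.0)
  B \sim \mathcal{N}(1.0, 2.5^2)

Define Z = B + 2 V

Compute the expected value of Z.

E[Z] = 2*E[V] + 1*E[B]
E[V] = 0.2
E[B] = 1
E[Z] = 2*0.2 + 1*1 = 1.4

1.4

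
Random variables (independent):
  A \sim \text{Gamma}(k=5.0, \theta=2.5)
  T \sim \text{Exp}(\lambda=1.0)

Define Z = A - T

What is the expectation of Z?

E[Z] = 1*E[A] - 1*E[T]
E[A] = 12.5
E[T] = 1
E[Z] = 1*12.5 - 1*1 = 11.5

11.5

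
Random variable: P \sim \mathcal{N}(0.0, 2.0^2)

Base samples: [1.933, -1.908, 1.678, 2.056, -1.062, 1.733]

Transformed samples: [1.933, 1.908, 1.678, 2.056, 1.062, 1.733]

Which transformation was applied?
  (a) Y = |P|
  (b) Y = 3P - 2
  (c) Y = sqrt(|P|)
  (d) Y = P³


Checking option (a) Y = |P|:
  P = 1.933 -> Y = 1.933 ✓
  P = -1.908 -> Y = 1.908 ✓
  P = 1.678 -> Y = 1.678 ✓
All samples match this transformation.

(a) |P|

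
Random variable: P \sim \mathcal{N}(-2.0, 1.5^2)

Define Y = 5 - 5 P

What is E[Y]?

For Y = -5P + 5:
E[Y] = -5 * E[P] + 5
E[P] = -2.0 = -2
E[Y] = -5 * (-2) + 5 = 15

15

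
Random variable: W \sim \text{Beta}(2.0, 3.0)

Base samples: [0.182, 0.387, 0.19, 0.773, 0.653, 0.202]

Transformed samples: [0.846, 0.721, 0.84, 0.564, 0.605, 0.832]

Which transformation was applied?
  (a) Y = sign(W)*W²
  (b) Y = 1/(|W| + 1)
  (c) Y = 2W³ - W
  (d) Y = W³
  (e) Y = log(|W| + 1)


Checking option (b) Y = 1/(|W| + 1):
  W = 0.182 -> Y = 0.846 ✓
  W = 0.387 -> Y = 0.721 ✓
  W = 0.19 -> Y = 0.84 ✓
All samples match this transformation.

(b) 1/(|W| + 1)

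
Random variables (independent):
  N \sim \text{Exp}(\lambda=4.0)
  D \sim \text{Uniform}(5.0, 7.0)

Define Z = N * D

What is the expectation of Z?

For independent RVs: E[XY] = E[X]*E[Y]
E[N] = 0.25
E[D] = 6
E[Z] = 0.25 * 6 = 1.5

1.5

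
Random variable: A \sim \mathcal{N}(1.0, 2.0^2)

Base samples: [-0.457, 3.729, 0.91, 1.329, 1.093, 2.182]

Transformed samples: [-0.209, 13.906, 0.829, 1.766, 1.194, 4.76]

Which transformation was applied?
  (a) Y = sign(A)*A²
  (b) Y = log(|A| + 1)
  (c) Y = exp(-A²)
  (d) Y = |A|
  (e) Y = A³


Checking option (a) Y = sign(A)*A²:
  A = -0.457 -> Y = -0.209 ✓
  A = 3.729 -> Y = 13.906 ✓
  A = 0.91 -> Y = 0.829 ✓
All samples match this transformation.

(a) sign(A)*A²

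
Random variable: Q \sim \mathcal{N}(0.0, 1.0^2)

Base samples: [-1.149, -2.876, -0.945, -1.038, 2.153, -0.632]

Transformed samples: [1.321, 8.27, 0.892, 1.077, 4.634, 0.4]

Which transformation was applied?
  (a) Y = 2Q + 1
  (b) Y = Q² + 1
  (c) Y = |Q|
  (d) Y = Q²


Checking option (d) Y = Q²:
  Q = -1.149 -> Y = 1.321 ✓
  Q = -2.876 -> Y = 8.27 ✓
  Q = -0.945 -> Y = 0.892 ✓
All samples match this transformation.

(d) Q²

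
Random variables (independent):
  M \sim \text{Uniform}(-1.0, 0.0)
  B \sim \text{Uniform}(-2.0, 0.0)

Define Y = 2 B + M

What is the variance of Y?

For independent RVs: Var(aX + bY) = a²Var(X) + b²Var(Y)
Var(M) = 0.083333333
Var(B) = 0.33333333
Var(Y) = 1²*0.083333333 + 2²*0.33333333
= 1*0.083333333 + 4*0.33333333 = 1.4166667

1.4166667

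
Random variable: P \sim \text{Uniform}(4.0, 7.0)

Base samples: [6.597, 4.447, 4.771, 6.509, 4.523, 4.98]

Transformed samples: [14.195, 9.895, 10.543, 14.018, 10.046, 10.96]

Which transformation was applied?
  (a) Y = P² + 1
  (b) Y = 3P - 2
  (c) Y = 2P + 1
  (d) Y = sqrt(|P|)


Checking option (c) Y = 2P + 1:
  P = 6.597 -> Y = 14.195 ✓
  P = 4.447 -> Y = 9.895 ✓
  P = 4.771 -> Y = 10.543 ✓
All samples match this transformation.

(c) 2P + 1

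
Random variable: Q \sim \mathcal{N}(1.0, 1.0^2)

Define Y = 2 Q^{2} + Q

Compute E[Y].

E[Y] = 2*E[Q²] + 1*E[Q]
E[Q] = 1
E[Q²] = Var(Q) + (E[Q])² = 1 + 1 = 2
E[Y] = 2*2 + 1*1 = 5

5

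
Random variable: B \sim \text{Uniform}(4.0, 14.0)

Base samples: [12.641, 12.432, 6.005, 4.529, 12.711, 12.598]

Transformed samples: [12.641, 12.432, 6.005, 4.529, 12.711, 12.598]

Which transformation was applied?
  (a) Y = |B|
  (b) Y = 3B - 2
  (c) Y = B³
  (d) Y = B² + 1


Checking option (a) Y = |B|:
  B = 12.641 -> Y = 12.641 ✓
  B = 12.432 -> Y = 12.432 ✓
  B = 6.005 -> Y = 6.005 ✓
All samples match this transformation.

(a) |B|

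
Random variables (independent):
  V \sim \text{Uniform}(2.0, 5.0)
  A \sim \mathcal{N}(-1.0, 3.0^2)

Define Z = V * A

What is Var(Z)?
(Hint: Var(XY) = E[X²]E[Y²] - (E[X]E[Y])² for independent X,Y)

Var(XY) = E[X²]E[Y²] - (E[X]E[Y])²
E[V] = 3.5, Var(V) = 0.75
E[A] = -1, Var(A) = 9
E[V²] = 0.75 + 3.5² = 13
E[A²] = 9 + (-1)² = 10
Var(Z) = 13*10 - (3.5*(-1))²
= 130 - 12.25 = 117.75

117.75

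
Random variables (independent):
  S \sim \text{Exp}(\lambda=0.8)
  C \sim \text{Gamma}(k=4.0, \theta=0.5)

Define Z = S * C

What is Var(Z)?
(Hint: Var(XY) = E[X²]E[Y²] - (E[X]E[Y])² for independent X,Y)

Var(XY) = E[X²]E[Y²] - (E[X]E[Y])²
E[S] = 1.25, Var(S) = 1.5625
E[C] = 2, Var(C) = 1
E[S²] = 1.5625 + 1.25² = 3.125
E[C²] = 1 + 2² = 5
Var(Z) = 3.125*5 - (1.25*2)²
= 15.625 - 6.25 = 9.375

9.375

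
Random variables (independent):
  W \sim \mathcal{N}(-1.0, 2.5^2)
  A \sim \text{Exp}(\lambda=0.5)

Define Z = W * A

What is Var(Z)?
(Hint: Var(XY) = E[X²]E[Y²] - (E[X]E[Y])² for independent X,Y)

Var(XY) = E[X²]E[Y²] - (E[X]E[Y])²
E[W] = -1, Var(W) = 6.25
E[A] = 2, Var(A) = 4
E[W²] = 6.25 + (-1)² = 7.25
E[A²] = 4 + 2² = 8
Var(Z) = 7.25*8 - (-1*2)²
= 58 - 4 = 54

54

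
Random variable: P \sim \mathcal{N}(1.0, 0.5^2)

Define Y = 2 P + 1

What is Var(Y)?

For Y = aP + b: Var(Y) = a² * Var(P)
Var(P) = 0.5^2 = 0.25
Var(Y) = 2² * 0.25 = 4 * 0.25 = 1

1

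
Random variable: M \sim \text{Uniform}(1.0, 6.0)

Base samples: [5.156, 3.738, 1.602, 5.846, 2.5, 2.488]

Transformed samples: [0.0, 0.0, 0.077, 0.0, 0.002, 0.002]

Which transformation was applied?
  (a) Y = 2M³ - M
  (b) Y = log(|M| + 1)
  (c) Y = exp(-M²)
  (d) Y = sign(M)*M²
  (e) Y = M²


Checking option (c) Y = exp(-M²):
  M = 5.156 -> Y = 0.0 ✓
  M = 3.738 -> Y = 0.0 ✓
  M = 1.602 -> Y = 0.077 ✓
All samples match this transformation.

(c) exp(-M²)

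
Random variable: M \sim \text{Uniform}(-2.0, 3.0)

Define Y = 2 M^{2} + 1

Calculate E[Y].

E[Y] = 2*E[M²] + 1
E[M] = 0.5
E[M²] = Var(M) + (E[M])² = 2.0833333 + 0.25 = 2.3333333
E[Y] = 2*2.3333333 + 1 = 5.6666667

5.6666667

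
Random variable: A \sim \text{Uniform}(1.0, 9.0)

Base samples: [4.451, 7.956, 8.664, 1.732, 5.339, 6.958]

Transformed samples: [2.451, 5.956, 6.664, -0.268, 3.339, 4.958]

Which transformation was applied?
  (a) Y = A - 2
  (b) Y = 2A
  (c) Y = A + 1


Checking option (a) Y = A - 2:
  A = 4.451 -> Y = 2.451 ✓
  A = 7.956 -> Y = 5.956 ✓
  A = 8.664 -> Y = 6.664 ✓
All samples match this transformation.

(a) A - 2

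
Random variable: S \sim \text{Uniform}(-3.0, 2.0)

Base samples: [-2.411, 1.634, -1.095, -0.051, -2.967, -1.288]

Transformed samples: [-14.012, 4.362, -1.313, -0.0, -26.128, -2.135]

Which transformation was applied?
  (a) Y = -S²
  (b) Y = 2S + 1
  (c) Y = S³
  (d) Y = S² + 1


Checking option (c) Y = S³:
  S = -2.411 -> Y = -14.012 ✓
  S = 1.634 -> Y = 4.362 ✓
  S = -1.095 -> Y = -1.313 ✓
All samples match this transformation.

(c) S³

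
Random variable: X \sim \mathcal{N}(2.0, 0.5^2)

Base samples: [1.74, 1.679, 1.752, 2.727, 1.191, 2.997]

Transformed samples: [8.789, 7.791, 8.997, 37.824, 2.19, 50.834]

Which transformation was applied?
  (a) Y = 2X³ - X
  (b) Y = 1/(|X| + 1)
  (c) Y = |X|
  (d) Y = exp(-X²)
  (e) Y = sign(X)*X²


Checking option (a) Y = 2X³ - X:
  X = 1.74 -> Y = 8.789 ✓
  X = 1.679 -> Y = 7.791 ✓
  X = 1.752 -> Y = 8.997 ✓
All samples match this transformation.

(a) 2X³ - X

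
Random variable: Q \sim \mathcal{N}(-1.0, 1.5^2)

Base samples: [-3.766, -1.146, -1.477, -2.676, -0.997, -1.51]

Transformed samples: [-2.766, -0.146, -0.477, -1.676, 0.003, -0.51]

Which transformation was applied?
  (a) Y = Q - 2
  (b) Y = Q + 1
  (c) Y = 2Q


Checking option (b) Y = Q + 1:
  Q = -3.766 -> Y = -2.766 ✓
  Q = -1.146 -> Y = -0.146 ✓
  Q = -1.477 -> Y = -0.477 ✓
All samples match this transformation.

(b) Q + 1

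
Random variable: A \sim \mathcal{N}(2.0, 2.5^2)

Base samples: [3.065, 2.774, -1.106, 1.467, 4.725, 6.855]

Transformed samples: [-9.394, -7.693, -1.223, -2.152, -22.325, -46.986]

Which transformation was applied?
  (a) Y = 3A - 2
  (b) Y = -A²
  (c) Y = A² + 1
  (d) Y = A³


Checking option (b) Y = -A²:
  A = 3.065 -> Y = -9.394 ✓
  A = 2.774 -> Y = -7.693 ✓
  A = -1.106 -> Y = -1.223 ✓
All samples match this transformation.

(b) -A²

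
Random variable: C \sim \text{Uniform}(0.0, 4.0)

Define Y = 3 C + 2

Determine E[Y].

For Y = 3C + 2:
E[Y] = 3 * E[C] + 2
E[C] = (0 + 4)/2 = 2
E[Y] = 3 * 2 + 2 = 8

8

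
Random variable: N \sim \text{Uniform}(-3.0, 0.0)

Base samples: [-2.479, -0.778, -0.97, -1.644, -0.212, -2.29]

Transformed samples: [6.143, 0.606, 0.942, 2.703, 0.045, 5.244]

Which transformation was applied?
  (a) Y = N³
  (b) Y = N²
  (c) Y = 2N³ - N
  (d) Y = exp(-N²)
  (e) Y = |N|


Checking option (b) Y = N²:
  N = -2.479 -> Y = 6.143 ✓
  N = -0.778 -> Y = 0.606 ✓
  N = -0.97 -> Y = 0.942 ✓
All samples match this transformation.

(b) N²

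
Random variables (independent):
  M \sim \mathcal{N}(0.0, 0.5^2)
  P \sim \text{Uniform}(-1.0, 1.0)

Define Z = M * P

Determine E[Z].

For independent RVs: E[XY] = E[X]*E[Y]
E[M] = 0
E[P] = 0
E[Z] = 0 * 0 = 0

0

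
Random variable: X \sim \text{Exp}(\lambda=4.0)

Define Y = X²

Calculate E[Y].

Using E[X²] = Var(X) + (E[X])²:
E[X] = 0.25
Var(X) = 1/4.0^2 = 0.0625
E[X²] = 0.0625 + 0.25² = 0.0625 + 0.0625 = 0.125

0.125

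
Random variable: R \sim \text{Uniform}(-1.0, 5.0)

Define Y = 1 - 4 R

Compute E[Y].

For Y = -4R + 1:
E[Y] = -4 * E[R] + 1
E[R] = (-1 + 5)/2 = 2
E[Y] = -4 * 2 + 1 = -7

-7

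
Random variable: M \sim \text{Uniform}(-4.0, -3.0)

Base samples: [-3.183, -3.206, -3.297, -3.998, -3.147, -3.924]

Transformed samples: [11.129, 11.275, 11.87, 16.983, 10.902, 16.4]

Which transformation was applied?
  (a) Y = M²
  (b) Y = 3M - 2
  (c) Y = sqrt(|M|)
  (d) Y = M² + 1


Checking option (d) Y = M² + 1:
  M = -3.183 -> Y = 11.129 ✓
  M = -3.206 -> Y = 11.275 ✓
  M = -3.297 -> Y = 11.87 ✓
All samples match this transformation.

(d) M² + 1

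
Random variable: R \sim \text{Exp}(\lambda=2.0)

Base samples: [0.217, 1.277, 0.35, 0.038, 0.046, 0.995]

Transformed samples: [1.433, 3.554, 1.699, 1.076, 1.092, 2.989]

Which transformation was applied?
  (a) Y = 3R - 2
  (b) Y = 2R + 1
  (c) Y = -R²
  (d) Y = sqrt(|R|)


Checking option (b) Y = 2R + 1:
  R = 0.217 -> Y = 1.433 ✓
  R = 1.277 -> Y = 3.554 ✓
  R = 0.35 -> Y = 1.699 ✓
All samples match this transformation.

(b) 2R + 1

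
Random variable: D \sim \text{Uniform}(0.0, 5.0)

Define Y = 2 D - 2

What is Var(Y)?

For Y = aD + b: Var(Y) = a² * Var(D)
Var(D) = (5 - 0)^2/12 = 2.0833333
Var(Y) = 2² * 2.0833333 = 4 * 2.0833333 = 8.3333333

8.3333333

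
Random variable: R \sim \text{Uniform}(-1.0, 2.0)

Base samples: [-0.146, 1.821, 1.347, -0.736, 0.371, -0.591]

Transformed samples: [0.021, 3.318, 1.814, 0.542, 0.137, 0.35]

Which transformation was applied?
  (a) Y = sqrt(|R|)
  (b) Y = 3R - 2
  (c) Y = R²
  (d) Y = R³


Checking option (c) Y = R²:
  R = -0.146 -> Y = 0.021 ✓
  R = 1.821 -> Y = 3.318 ✓
  R = 1.347 -> Y = 1.814 ✓
All samples match this transformation.

(c) R²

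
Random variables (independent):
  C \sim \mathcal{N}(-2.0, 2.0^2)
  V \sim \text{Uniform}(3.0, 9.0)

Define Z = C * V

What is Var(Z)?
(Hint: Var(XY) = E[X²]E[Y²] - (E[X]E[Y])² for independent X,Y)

Var(XY) = E[X²]E[Y²] - (E[X]E[Y])²
E[C] = -2, Var(C) = 4
E[V] = 6, Var(V) = 3
E[C²] = 4 + (-2)² = 8
E[V²] = 3 + 6² = 39
Var(Z) = 8*39 - (-2*6)²
= 312 - 144 = 168

168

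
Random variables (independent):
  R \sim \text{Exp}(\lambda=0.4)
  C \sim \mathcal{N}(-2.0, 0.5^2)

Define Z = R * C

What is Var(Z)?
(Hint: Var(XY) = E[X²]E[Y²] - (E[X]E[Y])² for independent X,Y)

Var(XY) = E[X²]E[Y²] - (E[X]E[Y])²
E[R] = 2.5, Var(R) = 6.25
E[C] = -2, Var(C) = 0.25
E[R²] = 6.25 + 2.5² = 12.5
E[C²] = 0.25 + (-2)² = 4.25
Var(Z) = 12.5*4.25 - (2.5*(-2))²
= 53.125 - 25 = 28.125

28.125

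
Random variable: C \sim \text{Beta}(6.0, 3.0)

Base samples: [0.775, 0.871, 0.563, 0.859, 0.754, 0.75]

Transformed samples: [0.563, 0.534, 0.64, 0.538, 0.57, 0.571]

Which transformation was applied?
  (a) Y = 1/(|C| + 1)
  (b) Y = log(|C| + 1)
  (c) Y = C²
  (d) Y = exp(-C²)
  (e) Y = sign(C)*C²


Checking option (a) Y = 1/(|C| + 1):
  C = 0.775 -> Y = 0.563 ✓
  C = 0.871 -> Y = 0.534 ✓
  C = 0.563 -> Y = 0.64 ✓
All samples match this transformation.

(a) 1/(|C| + 1)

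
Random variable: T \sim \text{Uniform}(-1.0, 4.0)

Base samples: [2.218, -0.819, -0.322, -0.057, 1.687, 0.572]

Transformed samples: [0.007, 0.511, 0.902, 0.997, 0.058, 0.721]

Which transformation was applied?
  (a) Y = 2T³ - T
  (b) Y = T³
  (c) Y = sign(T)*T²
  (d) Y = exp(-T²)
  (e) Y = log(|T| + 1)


Checking option (d) Y = exp(-T²):
  T = 2.218 -> Y = 0.007 ✓
  T = -0.819 -> Y = 0.511 ✓
  T = -0.322 -> Y = 0.902 ✓
All samples match this transformation.

(d) exp(-T²)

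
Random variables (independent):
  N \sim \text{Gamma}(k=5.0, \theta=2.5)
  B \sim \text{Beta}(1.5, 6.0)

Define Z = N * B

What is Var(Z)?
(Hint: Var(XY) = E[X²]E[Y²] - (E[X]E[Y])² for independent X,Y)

Var(XY) = E[X²]E[Y²] - (E[X]E[Y])²
E[N] = 12.5, Var(N) = 31.25
E[B] = 0.2, Var(B) = 0.018823529
E[N²] = 31.25 + 12.5² = 187.5
E[B²] = 0.018823529 + 0.2² = 0.058823529
Var(Z) = 187.5*0.058823529 - (12.5*0.2)²
= 11.029412 - 6.25 = 4.7794118

4.7794118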